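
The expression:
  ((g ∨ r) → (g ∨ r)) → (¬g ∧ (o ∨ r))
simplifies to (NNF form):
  ¬g ∧ (o ∨ r)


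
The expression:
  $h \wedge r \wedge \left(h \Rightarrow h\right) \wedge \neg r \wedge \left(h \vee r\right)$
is never true.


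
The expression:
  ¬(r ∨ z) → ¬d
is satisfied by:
  {r: True, z: True, d: False}
  {r: True, z: False, d: False}
  {z: True, r: False, d: False}
  {r: False, z: False, d: False}
  {r: True, d: True, z: True}
  {r: True, d: True, z: False}
  {d: True, z: True, r: False}


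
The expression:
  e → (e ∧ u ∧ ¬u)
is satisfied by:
  {e: False}


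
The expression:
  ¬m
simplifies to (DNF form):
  ¬m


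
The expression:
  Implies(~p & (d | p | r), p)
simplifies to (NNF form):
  p | (~d & ~r)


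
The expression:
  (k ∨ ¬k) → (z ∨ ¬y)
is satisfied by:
  {z: True, y: False}
  {y: False, z: False}
  {y: True, z: True}


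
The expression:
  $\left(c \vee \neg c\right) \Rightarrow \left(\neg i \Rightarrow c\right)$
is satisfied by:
  {i: True, c: True}
  {i: True, c: False}
  {c: True, i: False}


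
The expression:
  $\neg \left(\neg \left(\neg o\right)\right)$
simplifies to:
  $\neg o$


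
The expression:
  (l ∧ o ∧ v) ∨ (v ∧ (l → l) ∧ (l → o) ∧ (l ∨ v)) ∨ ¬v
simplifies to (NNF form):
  o ∨ ¬l ∨ ¬v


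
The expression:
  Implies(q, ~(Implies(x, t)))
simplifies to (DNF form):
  ~q | (x & ~t)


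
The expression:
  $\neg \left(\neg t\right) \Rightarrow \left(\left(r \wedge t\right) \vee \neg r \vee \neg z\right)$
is always true.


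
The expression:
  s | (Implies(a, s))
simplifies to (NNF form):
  s | ~a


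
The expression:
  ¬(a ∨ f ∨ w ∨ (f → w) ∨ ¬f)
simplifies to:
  False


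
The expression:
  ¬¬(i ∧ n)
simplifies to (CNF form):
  i ∧ n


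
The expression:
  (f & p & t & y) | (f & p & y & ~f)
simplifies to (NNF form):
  f & p & t & y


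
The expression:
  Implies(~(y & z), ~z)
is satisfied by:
  {y: True, z: False}
  {z: False, y: False}
  {z: True, y: True}


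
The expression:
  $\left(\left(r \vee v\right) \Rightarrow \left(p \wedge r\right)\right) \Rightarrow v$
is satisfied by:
  {v: True, r: True, p: False}
  {v: True, r: False, p: False}
  {v: True, p: True, r: True}
  {v: True, p: True, r: False}
  {r: True, p: False, v: False}


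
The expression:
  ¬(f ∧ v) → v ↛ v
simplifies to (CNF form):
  f ∧ v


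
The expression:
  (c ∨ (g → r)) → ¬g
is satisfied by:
  {c: False, g: False, r: False}
  {r: True, c: False, g: False}
  {c: True, r: False, g: False}
  {r: True, c: True, g: False}
  {g: True, r: False, c: False}


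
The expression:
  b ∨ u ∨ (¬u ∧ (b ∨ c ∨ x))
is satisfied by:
  {b: True, c: True, u: True, x: True}
  {b: True, c: True, u: True, x: False}
  {b: True, c: True, x: True, u: False}
  {b: True, c: True, x: False, u: False}
  {b: True, u: True, x: True, c: False}
  {b: True, u: True, x: False, c: False}
  {b: True, u: False, x: True, c: False}
  {b: True, u: False, x: False, c: False}
  {c: True, u: True, x: True, b: False}
  {c: True, u: True, x: False, b: False}
  {c: True, x: True, u: False, b: False}
  {c: True, x: False, u: False, b: False}
  {u: True, x: True, c: False, b: False}
  {u: True, c: False, x: False, b: False}
  {x: True, c: False, u: False, b: False}


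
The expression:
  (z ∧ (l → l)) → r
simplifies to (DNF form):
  r ∨ ¬z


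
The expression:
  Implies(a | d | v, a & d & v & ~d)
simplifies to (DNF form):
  ~a & ~d & ~v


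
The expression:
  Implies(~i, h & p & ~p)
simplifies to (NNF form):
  i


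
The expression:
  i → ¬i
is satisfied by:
  {i: False}


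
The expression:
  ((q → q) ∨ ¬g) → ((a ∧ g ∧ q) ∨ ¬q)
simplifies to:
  (a ∧ g) ∨ ¬q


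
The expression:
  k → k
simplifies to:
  True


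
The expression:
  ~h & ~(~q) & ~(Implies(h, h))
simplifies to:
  False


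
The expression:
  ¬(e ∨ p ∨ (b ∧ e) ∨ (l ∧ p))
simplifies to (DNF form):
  ¬e ∧ ¬p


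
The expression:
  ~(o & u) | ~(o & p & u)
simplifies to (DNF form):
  ~o | ~p | ~u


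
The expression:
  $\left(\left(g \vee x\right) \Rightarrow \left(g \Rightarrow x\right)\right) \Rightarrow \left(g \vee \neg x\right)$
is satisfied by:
  {g: True, x: False}
  {x: False, g: False}
  {x: True, g: True}


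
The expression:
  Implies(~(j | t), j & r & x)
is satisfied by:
  {t: True, j: True}
  {t: True, j: False}
  {j: True, t: False}


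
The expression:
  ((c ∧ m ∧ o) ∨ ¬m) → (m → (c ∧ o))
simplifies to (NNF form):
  True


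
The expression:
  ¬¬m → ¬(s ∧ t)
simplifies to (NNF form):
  ¬m ∨ ¬s ∨ ¬t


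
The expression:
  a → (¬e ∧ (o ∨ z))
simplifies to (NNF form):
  (o ∧ ¬e) ∨ (z ∧ ¬e) ∨ ¬a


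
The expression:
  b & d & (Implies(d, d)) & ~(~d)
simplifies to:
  b & d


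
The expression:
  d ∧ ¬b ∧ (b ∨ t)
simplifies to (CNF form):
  d ∧ t ∧ ¬b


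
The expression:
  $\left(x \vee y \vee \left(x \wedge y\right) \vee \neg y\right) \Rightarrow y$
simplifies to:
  $y$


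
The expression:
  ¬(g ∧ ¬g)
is always true.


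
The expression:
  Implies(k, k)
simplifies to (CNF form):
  True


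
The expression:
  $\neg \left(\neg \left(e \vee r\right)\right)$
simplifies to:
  $e \vee r$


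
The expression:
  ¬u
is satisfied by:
  {u: False}


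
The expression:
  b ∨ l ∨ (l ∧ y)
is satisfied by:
  {b: True, l: True}
  {b: True, l: False}
  {l: True, b: False}


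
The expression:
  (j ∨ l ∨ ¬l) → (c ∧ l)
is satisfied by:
  {c: True, l: True}


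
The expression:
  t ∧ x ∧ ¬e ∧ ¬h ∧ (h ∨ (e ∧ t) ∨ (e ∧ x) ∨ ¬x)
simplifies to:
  False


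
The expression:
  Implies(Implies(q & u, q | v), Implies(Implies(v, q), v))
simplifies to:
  v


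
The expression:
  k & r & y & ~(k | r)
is never true.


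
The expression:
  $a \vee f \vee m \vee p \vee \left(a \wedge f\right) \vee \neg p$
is always true.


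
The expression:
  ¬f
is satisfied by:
  {f: False}


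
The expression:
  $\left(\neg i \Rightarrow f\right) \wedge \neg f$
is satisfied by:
  {i: True, f: False}


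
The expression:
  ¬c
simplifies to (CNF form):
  ¬c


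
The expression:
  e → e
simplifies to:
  True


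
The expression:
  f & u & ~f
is never true.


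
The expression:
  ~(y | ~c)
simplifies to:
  c & ~y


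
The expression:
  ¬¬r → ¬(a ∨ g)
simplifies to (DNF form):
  (¬a ∧ ¬g) ∨ ¬r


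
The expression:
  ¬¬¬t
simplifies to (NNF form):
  ¬t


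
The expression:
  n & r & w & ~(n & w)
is never true.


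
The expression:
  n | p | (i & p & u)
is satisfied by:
  {n: True, p: True}
  {n: True, p: False}
  {p: True, n: False}


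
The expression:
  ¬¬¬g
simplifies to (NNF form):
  ¬g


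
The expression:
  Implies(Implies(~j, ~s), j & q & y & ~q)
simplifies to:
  s & ~j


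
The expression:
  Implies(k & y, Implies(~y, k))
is always true.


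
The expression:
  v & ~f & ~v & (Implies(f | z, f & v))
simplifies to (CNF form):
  False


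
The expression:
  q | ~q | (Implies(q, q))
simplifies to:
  True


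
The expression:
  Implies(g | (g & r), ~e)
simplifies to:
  ~e | ~g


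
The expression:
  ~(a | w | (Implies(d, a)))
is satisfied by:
  {d: True, w: False, a: False}


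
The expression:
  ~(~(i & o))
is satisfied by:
  {i: True, o: True}


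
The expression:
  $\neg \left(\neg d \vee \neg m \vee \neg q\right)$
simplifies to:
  $d \wedge m \wedge q$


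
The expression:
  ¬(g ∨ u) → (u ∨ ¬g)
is always true.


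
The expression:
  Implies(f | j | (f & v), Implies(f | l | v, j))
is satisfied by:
  {j: True, f: False}
  {f: False, j: False}
  {f: True, j: True}


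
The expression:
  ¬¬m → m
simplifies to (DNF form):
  True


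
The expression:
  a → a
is always true.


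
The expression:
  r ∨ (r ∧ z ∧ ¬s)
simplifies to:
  r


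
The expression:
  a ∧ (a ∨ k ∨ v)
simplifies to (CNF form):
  a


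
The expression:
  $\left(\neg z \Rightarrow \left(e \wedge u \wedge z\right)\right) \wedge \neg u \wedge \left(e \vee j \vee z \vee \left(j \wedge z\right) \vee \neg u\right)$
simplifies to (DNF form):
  $z \wedge \neg u$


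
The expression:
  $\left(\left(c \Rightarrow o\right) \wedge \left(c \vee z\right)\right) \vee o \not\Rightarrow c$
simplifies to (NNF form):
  $o \vee \left(z \wedge \neg c\right)$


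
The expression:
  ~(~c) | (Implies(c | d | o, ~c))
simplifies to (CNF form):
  True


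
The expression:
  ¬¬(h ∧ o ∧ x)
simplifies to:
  h ∧ o ∧ x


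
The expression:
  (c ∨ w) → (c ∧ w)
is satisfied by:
  {w: False, c: False}
  {c: True, w: True}


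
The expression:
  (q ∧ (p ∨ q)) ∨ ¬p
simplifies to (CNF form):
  q ∨ ¬p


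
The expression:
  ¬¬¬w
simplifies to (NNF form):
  ¬w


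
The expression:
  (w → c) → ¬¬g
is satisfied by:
  {g: True, w: True, c: False}
  {g: True, c: False, w: False}
  {g: True, w: True, c: True}
  {g: True, c: True, w: False}
  {w: True, c: False, g: False}


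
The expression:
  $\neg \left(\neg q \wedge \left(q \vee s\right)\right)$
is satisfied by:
  {q: True, s: False}
  {s: False, q: False}
  {s: True, q: True}


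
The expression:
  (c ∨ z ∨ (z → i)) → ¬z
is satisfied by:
  {z: False}


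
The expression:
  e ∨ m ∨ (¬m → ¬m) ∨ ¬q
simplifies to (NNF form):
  True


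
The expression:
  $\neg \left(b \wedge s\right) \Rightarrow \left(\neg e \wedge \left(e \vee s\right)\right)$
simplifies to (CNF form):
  $s \wedge \left(b \vee \neg e\right)$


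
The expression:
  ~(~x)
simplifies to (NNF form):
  x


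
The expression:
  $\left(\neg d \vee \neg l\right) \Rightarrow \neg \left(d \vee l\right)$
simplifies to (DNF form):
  $\left(d \wedge l\right) \vee \left(\neg d \wedge \neg l\right)$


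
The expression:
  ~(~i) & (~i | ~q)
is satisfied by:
  {i: True, q: False}


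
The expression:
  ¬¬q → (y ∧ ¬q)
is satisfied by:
  {q: False}


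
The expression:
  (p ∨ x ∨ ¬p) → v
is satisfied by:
  {v: True}


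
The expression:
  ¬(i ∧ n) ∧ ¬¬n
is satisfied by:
  {n: True, i: False}


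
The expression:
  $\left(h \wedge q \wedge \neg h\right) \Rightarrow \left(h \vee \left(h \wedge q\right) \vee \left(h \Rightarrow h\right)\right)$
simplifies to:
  $\text{True}$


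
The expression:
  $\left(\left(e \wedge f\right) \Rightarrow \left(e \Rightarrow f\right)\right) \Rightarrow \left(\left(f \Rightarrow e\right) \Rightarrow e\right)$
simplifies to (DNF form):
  $e \vee f$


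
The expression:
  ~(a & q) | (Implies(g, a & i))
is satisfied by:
  {i: True, g: False, q: False, a: False}
  {i: False, g: False, q: False, a: False}
  {i: True, a: True, g: False, q: False}
  {a: True, i: False, g: False, q: False}
  {i: True, q: True, a: False, g: False}
  {q: True, a: False, g: False, i: False}
  {i: True, a: True, q: True, g: False}
  {a: True, q: True, i: False, g: False}
  {i: True, g: True, a: False, q: False}
  {g: True, a: False, q: False, i: False}
  {i: True, a: True, g: True, q: False}
  {a: True, g: True, i: False, q: False}
  {i: True, q: True, g: True, a: False}
  {q: True, g: True, a: False, i: False}
  {i: True, a: True, q: True, g: True}


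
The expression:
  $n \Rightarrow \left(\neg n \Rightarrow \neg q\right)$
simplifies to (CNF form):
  $\text{True}$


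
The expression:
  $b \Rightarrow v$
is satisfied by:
  {v: True, b: False}
  {b: False, v: False}
  {b: True, v: True}


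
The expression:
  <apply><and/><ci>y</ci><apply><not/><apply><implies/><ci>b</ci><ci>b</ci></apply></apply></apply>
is never true.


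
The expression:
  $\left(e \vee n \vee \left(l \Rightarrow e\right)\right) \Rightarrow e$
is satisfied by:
  {e: True, l: True, n: False}
  {e: True, l: False, n: False}
  {n: True, e: True, l: True}
  {n: True, e: True, l: False}
  {l: True, n: False, e: False}


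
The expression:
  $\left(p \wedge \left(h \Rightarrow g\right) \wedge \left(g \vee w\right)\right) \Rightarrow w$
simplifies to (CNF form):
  $w \vee \neg g \vee \neg p$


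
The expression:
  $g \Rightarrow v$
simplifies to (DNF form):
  $v \vee \neg g$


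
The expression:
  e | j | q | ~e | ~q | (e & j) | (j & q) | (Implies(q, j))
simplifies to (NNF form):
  True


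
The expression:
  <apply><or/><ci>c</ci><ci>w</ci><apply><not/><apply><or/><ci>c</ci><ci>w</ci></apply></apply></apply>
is always true.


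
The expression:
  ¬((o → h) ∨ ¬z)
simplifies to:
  o ∧ z ∧ ¬h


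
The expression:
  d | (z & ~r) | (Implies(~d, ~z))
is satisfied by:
  {d: True, z: False, r: False}
  {z: False, r: False, d: False}
  {r: True, d: True, z: False}
  {r: True, z: False, d: False}
  {d: True, z: True, r: False}
  {z: True, d: False, r: False}
  {r: True, z: True, d: True}


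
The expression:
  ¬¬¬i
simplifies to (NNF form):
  ¬i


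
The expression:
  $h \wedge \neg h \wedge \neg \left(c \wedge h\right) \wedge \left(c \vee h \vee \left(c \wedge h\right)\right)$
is never true.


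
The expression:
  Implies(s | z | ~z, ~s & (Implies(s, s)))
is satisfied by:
  {s: False}


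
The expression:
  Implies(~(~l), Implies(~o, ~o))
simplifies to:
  True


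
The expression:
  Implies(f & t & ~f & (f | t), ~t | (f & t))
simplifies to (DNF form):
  True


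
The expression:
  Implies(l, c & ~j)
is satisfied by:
  {c: True, j: False, l: False}
  {j: False, l: False, c: False}
  {c: True, j: True, l: False}
  {j: True, c: False, l: False}
  {l: True, c: True, j: False}


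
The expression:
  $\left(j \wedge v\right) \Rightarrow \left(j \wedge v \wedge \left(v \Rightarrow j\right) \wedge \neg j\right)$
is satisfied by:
  {v: False, j: False}
  {j: True, v: False}
  {v: True, j: False}


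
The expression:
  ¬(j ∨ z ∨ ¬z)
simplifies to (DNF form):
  False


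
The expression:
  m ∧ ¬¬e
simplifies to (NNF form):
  e ∧ m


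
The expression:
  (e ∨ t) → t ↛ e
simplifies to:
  ¬e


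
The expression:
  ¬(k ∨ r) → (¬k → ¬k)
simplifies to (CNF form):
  True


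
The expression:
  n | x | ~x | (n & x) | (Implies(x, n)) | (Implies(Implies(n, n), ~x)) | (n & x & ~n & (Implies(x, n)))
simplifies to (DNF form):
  True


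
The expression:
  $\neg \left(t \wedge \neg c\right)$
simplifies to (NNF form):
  $c \vee \neg t$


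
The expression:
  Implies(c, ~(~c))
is always true.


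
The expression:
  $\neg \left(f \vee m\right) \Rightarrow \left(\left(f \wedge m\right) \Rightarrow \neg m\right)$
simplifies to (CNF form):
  $\text{True}$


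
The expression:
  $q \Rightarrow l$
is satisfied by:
  {l: True, q: False}
  {q: False, l: False}
  {q: True, l: True}


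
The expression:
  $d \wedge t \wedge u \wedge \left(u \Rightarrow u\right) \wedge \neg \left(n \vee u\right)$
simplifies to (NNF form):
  $\text{False}$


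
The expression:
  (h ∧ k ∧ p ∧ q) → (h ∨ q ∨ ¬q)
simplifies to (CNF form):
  True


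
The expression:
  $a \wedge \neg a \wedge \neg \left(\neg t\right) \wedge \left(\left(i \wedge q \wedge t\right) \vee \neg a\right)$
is never true.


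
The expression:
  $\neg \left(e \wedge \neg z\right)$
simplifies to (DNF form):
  $z \vee \neg e$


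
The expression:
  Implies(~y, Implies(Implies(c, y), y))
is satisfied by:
  {y: True, c: True}
  {y: True, c: False}
  {c: True, y: False}


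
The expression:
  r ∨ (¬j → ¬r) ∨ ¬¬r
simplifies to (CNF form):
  True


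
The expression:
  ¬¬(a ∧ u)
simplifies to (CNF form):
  a ∧ u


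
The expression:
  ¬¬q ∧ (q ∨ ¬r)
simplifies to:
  q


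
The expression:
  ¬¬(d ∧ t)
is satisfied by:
  {t: True, d: True}


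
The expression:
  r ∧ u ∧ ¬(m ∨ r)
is never true.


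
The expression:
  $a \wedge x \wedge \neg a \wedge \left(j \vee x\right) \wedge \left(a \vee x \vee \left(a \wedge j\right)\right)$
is never true.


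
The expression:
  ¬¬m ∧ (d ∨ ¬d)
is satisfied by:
  {m: True}


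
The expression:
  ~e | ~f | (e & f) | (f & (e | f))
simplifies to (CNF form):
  True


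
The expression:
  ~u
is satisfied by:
  {u: False}


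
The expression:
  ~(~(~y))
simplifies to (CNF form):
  ~y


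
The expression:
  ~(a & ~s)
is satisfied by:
  {s: True, a: False}
  {a: False, s: False}
  {a: True, s: True}


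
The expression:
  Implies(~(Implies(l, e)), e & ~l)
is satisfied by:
  {e: True, l: False}
  {l: False, e: False}
  {l: True, e: True}


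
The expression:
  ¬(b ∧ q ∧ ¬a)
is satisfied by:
  {a: True, q: False, b: False}
  {q: False, b: False, a: False}
  {a: True, b: True, q: False}
  {b: True, q: False, a: False}
  {a: True, q: True, b: False}
  {q: True, a: False, b: False}
  {a: True, b: True, q: True}


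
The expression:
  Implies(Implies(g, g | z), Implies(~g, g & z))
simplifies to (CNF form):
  g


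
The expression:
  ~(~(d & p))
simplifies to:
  d & p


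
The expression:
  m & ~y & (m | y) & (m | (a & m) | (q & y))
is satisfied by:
  {m: True, y: False}


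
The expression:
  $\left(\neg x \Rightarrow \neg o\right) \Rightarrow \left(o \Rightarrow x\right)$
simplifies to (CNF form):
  $\text{True}$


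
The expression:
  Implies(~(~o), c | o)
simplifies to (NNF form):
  True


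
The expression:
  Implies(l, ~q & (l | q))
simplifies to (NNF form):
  ~l | ~q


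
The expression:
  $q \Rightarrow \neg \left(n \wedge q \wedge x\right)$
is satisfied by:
  {x: False, q: False, n: False}
  {n: True, x: False, q: False}
  {q: True, x: False, n: False}
  {n: True, q: True, x: False}
  {x: True, n: False, q: False}
  {n: True, x: True, q: False}
  {q: True, x: True, n: False}


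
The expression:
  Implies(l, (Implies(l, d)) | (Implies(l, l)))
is always true.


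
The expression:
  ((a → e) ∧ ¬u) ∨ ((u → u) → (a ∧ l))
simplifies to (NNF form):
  (a ∧ l) ∨ (e ∧ ¬u) ∨ (¬a ∧ ¬u)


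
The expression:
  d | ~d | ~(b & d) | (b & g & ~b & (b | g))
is always true.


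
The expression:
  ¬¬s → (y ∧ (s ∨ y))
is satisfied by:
  {y: True, s: False}
  {s: False, y: False}
  {s: True, y: True}


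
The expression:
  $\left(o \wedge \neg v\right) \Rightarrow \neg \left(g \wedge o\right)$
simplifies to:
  $v \vee \neg g \vee \neg o$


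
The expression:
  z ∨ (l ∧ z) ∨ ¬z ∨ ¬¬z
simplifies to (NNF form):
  True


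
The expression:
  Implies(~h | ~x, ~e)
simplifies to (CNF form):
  (h | ~e) & (x | ~e)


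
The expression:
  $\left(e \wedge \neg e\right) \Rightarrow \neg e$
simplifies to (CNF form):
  $\text{True}$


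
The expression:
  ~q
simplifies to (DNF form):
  ~q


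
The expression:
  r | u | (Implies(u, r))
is always true.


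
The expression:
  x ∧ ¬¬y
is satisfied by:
  {x: True, y: True}


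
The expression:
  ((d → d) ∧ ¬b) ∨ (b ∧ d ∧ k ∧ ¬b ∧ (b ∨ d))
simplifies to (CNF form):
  ¬b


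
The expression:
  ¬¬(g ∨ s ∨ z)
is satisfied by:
  {z: True, g: True, s: True}
  {z: True, g: True, s: False}
  {z: True, s: True, g: False}
  {z: True, s: False, g: False}
  {g: True, s: True, z: False}
  {g: True, s: False, z: False}
  {s: True, g: False, z: False}


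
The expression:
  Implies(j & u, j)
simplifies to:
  True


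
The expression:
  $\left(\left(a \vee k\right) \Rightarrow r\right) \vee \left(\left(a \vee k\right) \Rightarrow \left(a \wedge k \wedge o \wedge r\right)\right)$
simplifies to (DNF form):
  $r \vee \left(\neg a \wedge \neg k\right)$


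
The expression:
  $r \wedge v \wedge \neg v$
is never true.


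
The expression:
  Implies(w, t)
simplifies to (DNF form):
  t | ~w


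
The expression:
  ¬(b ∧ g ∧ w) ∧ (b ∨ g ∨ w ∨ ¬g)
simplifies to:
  ¬b ∨ ¬g ∨ ¬w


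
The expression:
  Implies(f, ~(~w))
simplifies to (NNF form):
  w | ~f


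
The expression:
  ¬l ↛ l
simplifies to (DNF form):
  True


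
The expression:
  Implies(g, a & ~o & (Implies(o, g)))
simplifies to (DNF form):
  ~g | (a & ~o)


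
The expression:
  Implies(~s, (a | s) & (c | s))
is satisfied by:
  {a: True, s: True, c: True}
  {a: True, s: True, c: False}
  {s: True, c: True, a: False}
  {s: True, c: False, a: False}
  {a: True, c: True, s: False}


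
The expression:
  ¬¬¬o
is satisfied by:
  {o: False}


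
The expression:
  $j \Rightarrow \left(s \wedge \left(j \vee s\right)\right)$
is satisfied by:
  {s: True, j: False}
  {j: False, s: False}
  {j: True, s: True}


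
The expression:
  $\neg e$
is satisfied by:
  {e: False}


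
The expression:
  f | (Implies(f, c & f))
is always true.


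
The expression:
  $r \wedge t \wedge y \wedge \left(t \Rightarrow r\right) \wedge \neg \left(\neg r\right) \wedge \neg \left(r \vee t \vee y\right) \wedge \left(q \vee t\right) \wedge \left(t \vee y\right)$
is never true.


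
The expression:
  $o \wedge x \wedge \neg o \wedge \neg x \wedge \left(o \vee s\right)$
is never true.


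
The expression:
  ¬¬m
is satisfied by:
  {m: True}


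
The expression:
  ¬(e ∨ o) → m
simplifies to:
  e ∨ m ∨ o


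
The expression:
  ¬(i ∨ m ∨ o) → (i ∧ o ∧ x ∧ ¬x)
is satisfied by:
  {i: True, o: True, m: True}
  {i: True, o: True, m: False}
  {i: True, m: True, o: False}
  {i: True, m: False, o: False}
  {o: True, m: True, i: False}
  {o: True, m: False, i: False}
  {m: True, o: False, i: False}


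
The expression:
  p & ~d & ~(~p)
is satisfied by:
  {p: True, d: False}


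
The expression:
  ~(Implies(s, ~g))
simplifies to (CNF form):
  g & s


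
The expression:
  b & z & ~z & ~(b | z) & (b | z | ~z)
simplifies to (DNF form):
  False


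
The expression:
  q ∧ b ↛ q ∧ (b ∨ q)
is never true.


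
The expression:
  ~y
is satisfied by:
  {y: False}


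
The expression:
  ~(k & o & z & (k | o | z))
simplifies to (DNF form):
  ~k | ~o | ~z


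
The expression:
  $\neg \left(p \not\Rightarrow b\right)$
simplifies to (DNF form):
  $b \vee \neg p$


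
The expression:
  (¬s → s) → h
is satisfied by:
  {h: True, s: False}
  {s: False, h: False}
  {s: True, h: True}


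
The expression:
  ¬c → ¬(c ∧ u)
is always true.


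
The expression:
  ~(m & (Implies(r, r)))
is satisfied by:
  {m: False}


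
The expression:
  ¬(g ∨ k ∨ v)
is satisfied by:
  {g: False, v: False, k: False}


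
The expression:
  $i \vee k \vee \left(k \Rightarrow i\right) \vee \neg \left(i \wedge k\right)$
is always true.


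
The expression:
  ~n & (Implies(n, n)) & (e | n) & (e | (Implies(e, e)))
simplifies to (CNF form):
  e & ~n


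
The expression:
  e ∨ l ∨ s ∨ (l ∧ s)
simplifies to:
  e ∨ l ∨ s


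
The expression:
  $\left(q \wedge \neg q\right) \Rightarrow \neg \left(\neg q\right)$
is always true.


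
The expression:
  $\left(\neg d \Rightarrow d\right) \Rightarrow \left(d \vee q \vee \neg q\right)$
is always true.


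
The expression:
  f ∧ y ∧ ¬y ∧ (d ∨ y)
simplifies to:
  False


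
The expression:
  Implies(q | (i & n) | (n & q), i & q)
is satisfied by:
  {q: False, n: False, i: False}
  {i: True, q: False, n: False}
  {n: True, q: False, i: False}
  {i: True, q: True, n: False}
  {i: True, n: True, q: True}


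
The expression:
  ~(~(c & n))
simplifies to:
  c & n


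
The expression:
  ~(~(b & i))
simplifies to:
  b & i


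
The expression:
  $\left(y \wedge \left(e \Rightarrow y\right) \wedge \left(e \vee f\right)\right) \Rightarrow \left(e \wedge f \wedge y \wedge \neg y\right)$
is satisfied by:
  {e: False, y: False, f: False}
  {f: True, e: False, y: False}
  {e: True, f: False, y: False}
  {f: True, e: True, y: False}
  {y: True, f: False, e: False}


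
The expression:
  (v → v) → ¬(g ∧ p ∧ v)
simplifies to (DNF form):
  ¬g ∨ ¬p ∨ ¬v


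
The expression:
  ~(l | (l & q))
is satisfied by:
  {l: False}


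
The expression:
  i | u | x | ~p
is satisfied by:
  {i: True, x: True, u: True, p: False}
  {i: True, x: True, p: False, u: False}
  {i: True, u: True, p: False, x: False}
  {i: True, p: False, u: False, x: False}
  {x: True, u: True, p: False, i: False}
  {x: True, p: False, u: False, i: False}
  {u: True, x: False, p: False, i: False}
  {x: False, p: False, u: False, i: False}
  {x: True, i: True, p: True, u: True}
  {x: True, i: True, p: True, u: False}
  {i: True, p: True, u: True, x: False}
  {i: True, p: True, x: False, u: False}
  {u: True, p: True, x: True, i: False}
  {p: True, x: True, i: False, u: False}
  {p: True, u: True, i: False, x: False}


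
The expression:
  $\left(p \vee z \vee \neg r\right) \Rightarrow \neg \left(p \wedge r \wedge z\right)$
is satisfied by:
  {p: False, z: False, r: False}
  {r: True, p: False, z: False}
  {z: True, p: False, r: False}
  {r: True, z: True, p: False}
  {p: True, r: False, z: False}
  {r: True, p: True, z: False}
  {z: True, p: True, r: False}


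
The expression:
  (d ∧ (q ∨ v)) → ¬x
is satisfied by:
  {q: False, v: False, d: False, x: False}
  {v: True, x: False, q: False, d: False}
  {q: True, x: False, v: False, d: False}
  {v: True, q: True, x: False, d: False}
  {x: True, q: False, v: False, d: False}
  {x: True, v: True, q: False, d: False}
  {x: True, q: True, v: False, d: False}
  {x: True, v: True, q: True, d: False}
  {d: True, x: False, q: False, v: False}
  {d: True, v: True, x: False, q: False}
  {d: True, q: True, x: False, v: False}
  {d: True, v: True, q: True, x: False}
  {d: True, x: True, q: False, v: False}


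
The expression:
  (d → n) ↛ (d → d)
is never true.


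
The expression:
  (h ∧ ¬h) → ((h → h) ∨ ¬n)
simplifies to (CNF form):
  True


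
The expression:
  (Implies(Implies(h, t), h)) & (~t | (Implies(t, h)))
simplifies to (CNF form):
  h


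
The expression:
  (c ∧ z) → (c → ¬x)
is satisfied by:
  {c: False, z: False, x: False}
  {x: True, c: False, z: False}
  {z: True, c: False, x: False}
  {x: True, z: True, c: False}
  {c: True, x: False, z: False}
  {x: True, c: True, z: False}
  {z: True, c: True, x: False}


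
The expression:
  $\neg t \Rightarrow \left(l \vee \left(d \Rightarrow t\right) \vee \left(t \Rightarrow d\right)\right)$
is always true.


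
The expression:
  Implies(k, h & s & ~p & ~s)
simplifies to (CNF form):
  ~k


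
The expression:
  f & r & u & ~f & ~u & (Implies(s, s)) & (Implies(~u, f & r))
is never true.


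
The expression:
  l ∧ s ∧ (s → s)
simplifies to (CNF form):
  l ∧ s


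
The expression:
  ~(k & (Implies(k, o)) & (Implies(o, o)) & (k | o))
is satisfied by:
  {k: False, o: False}
  {o: True, k: False}
  {k: True, o: False}


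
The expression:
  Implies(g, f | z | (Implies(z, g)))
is always true.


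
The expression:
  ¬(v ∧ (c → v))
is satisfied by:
  {v: False}


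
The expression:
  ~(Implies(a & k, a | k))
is never true.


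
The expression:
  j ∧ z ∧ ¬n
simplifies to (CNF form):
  j ∧ z ∧ ¬n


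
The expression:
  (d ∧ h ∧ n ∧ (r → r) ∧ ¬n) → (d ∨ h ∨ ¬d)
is always true.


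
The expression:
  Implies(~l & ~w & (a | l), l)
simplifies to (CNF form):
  l | w | ~a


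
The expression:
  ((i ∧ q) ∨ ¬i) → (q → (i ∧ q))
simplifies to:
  i ∨ ¬q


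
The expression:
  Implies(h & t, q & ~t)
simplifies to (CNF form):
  ~h | ~t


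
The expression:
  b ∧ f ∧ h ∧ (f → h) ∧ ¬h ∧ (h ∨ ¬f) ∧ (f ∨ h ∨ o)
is never true.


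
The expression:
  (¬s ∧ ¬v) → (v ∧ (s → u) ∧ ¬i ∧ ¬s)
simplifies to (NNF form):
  s ∨ v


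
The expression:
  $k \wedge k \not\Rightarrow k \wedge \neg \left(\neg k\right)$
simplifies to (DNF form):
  $\text{False}$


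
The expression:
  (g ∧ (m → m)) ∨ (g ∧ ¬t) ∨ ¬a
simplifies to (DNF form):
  g ∨ ¬a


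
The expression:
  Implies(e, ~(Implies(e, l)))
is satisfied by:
  {l: False, e: False}
  {e: True, l: False}
  {l: True, e: False}


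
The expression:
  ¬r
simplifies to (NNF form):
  ¬r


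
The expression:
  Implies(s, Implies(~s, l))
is always true.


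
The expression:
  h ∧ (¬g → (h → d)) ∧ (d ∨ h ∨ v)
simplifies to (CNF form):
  h ∧ (d ∨ g)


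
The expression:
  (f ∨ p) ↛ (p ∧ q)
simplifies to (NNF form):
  (f ∧ ¬p) ∨ (p ∧ ¬q)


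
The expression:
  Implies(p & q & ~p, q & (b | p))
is always true.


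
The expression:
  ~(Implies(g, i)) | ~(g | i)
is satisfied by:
  {i: False}


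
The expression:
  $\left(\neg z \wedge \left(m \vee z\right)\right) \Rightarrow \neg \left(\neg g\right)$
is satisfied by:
  {z: True, g: True, m: False}
  {z: True, m: False, g: False}
  {g: True, m: False, z: False}
  {g: False, m: False, z: False}
  {z: True, g: True, m: True}
  {z: True, m: True, g: False}
  {g: True, m: True, z: False}


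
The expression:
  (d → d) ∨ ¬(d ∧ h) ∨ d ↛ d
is always true.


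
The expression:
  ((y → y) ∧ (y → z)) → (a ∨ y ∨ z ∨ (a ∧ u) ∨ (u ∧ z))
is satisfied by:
  {a: True, y: True, z: True}
  {a: True, y: True, z: False}
  {a: True, z: True, y: False}
  {a: True, z: False, y: False}
  {y: True, z: True, a: False}
  {y: True, z: False, a: False}
  {z: True, y: False, a: False}


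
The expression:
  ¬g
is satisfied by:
  {g: False}


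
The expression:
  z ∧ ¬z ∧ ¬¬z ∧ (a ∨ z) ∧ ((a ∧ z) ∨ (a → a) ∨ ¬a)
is never true.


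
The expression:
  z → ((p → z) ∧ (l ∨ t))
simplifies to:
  l ∨ t ∨ ¬z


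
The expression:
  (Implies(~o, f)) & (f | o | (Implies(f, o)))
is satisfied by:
  {o: True, f: True}
  {o: True, f: False}
  {f: True, o: False}


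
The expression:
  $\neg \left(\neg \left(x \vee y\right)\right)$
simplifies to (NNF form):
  $x \vee y$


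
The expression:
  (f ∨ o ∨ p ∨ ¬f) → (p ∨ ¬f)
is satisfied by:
  {p: True, f: False}
  {f: False, p: False}
  {f: True, p: True}


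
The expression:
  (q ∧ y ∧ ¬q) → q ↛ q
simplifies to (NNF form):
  True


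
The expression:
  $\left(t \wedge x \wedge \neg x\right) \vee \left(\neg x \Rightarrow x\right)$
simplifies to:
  $x$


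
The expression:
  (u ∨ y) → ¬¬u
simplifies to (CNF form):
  u ∨ ¬y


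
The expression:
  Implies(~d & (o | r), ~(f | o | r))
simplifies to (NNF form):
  d | (~o & ~r)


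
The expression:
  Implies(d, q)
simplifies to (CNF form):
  q | ~d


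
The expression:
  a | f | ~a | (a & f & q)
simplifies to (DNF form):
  True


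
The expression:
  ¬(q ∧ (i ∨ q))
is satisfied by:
  {q: False}


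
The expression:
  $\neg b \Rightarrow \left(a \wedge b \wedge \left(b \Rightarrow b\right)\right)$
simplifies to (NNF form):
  $b$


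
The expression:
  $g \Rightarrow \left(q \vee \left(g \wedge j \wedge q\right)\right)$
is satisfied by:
  {q: True, g: False}
  {g: False, q: False}
  {g: True, q: True}


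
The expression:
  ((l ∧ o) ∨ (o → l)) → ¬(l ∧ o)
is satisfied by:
  {l: False, o: False}
  {o: True, l: False}
  {l: True, o: False}


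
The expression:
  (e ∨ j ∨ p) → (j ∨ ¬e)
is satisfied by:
  {j: True, e: False}
  {e: False, j: False}
  {e: True, j: True}


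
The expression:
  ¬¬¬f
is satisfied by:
  {f: False}


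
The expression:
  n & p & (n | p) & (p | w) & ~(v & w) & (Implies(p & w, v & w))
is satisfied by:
  {p: True, n: True, w: False}


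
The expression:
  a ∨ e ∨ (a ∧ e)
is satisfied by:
  {a: True, e: True}
  {a: True, e: False}
  {e: True, a: False}


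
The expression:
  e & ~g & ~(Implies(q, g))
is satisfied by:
  {e: True, q: True, g: False}


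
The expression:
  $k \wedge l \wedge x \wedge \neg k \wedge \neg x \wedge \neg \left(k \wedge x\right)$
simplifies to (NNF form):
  $\text{False}$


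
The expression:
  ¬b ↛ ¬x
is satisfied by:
  {x: True, b: False}


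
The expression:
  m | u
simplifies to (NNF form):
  m | u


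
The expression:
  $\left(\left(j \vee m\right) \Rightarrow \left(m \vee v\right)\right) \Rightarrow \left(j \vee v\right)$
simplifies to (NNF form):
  $j \vee v$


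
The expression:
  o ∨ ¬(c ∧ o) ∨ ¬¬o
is always true.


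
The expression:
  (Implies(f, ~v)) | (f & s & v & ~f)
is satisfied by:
  {v: False, f: False}
  {f: True, v: False}
  {v: True, f: False}


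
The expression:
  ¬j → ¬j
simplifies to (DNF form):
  True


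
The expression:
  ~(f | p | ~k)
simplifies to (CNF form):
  k & ~f & ~p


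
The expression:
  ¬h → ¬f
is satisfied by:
  {h: True, f: False}
  {f: False, h: False}
  {f: True, h: True}


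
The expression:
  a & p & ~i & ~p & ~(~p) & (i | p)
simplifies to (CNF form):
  False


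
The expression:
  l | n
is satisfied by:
  {n: True, l: True}
  {n: True, l: False}
  {l: True, n: False}


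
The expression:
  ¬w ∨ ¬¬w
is always true.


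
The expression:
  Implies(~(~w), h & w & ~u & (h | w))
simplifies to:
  ~w | (h & ~u)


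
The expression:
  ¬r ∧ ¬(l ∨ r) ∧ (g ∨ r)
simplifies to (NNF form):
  g ∧ ¬l ∧ ¬r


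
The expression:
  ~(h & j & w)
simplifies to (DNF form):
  ~h | ~j | ~w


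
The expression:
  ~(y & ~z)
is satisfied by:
  {z: True, y: False}
  {y: False, z: False}
  {y: True, z: True}


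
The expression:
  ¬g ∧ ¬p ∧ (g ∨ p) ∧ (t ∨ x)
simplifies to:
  False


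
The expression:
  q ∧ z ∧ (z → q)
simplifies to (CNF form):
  q ∧ z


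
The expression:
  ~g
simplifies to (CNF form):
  ~g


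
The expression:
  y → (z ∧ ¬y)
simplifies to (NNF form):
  ¬y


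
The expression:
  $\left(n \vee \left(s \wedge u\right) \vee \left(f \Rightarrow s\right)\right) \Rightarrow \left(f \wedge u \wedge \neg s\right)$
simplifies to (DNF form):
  $\left(f \wedge u \wedge \neg s\right) \vee \left(f \wedge \neg n \wedge \neg s\right)$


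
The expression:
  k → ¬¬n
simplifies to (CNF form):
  n ∨ ¬k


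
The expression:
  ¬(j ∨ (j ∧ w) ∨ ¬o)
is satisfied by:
  {o: True, j: False}


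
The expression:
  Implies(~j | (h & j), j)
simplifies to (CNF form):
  j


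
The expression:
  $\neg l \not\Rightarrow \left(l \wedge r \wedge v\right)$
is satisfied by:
  {l: False}


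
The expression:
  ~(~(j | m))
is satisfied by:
  {m: True, j: True}
  {m: True, j: False}
  {j: True, m: False}


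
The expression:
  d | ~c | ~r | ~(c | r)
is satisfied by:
  {d: True, c: False, r: False}
  {c: False, r: False, d: False}
  {r: True, d: True, c: False}
  {r: True, c: False, d: False}
  {d: True, c: True, r: False}
  {c: True, d: False, r: False}
  {r: True, c: True, d: True}


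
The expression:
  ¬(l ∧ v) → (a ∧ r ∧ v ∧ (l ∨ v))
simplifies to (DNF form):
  (l ∧ v) ∨ (a ∧ l ∧ v) ∨ (a ∧ r ∧ v) ∨ (l ∧ r ∧ v)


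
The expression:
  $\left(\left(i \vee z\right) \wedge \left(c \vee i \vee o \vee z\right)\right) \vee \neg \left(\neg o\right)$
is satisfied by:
  {i: True, o: True, z: True}
  {i: True, o: True, z: False}
  {i: True, z: True, o: False}
  {i: True, z: False, o: False}
  {o: True, z: True, i: False}
  {o: True, z: False, i: False}
  {z: True, o: False, i: False}


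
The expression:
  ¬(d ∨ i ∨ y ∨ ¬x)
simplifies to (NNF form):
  x ∧ ¬d ∧ ¬i ∧ ¬y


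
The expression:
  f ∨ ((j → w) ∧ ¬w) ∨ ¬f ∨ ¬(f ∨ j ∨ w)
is always true.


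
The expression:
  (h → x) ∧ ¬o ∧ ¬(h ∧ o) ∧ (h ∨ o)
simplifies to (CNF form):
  h ∧ x ∧ ¬o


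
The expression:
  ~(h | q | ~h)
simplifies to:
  False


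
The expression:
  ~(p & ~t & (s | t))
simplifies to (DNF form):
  t | ~p | ~s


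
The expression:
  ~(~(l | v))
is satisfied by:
  {v: True, l: True}
  {v: True, l: False}
  {l: True, v: False}


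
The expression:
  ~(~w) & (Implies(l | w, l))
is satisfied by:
  {w: True, l: True}


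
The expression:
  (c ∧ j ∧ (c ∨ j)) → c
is always true.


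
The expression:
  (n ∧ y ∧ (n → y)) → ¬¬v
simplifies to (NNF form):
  v ∨ ¬n ∨ ¬y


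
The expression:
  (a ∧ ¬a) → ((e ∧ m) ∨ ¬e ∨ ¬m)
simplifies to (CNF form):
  True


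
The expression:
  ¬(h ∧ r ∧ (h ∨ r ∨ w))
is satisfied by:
  {h: False, r: False}
  {r: True, h: False}
  {h: True, r: False}


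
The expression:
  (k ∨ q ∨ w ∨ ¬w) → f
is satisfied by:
  {f: True}


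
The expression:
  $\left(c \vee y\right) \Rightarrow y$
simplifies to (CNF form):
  $y \vee \neg c$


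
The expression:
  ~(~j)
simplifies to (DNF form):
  j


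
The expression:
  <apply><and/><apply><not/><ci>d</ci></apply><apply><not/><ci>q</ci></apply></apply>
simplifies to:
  <apply><and/><apply><not/><ci>d</ci></apply><apply><not/><ci>q</ci></apply></apply>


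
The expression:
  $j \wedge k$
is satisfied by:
  {j: True, k: True}


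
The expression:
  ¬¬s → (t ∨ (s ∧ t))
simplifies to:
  t ∨ ¬s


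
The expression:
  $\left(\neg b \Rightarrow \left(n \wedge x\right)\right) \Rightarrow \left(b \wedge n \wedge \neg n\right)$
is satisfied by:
  {x: False, b: False, n: False}
  {n: True, x: False, b: False}
  {x: True, n: False, b: False}


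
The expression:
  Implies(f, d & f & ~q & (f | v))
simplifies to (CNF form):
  (d | ~f) & (~f | ~q)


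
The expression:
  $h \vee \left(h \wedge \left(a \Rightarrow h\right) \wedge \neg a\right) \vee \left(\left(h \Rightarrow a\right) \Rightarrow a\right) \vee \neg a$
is always true.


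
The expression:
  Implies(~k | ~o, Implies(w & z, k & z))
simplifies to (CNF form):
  k | ~w | ~z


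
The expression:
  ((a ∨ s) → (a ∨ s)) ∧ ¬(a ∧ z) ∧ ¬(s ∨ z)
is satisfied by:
  {z: False, s: False}


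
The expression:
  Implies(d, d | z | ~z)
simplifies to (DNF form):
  True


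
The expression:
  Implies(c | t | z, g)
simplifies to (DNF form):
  g | (~c & ~t & ~z)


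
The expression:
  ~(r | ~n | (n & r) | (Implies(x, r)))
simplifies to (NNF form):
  n & x & ~r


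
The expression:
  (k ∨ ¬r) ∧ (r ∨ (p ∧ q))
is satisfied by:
  {r: True, k: True, p: True, q: True}
  {r: True, k: True, p: True, q: False}
  {r: True, k: True, q: True, p: False}
  {r: True, k: True, q: False, p: False}
  {k: True, p: True, q: True, r: False}
  {p: True, q: True, k: False, r: False}
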